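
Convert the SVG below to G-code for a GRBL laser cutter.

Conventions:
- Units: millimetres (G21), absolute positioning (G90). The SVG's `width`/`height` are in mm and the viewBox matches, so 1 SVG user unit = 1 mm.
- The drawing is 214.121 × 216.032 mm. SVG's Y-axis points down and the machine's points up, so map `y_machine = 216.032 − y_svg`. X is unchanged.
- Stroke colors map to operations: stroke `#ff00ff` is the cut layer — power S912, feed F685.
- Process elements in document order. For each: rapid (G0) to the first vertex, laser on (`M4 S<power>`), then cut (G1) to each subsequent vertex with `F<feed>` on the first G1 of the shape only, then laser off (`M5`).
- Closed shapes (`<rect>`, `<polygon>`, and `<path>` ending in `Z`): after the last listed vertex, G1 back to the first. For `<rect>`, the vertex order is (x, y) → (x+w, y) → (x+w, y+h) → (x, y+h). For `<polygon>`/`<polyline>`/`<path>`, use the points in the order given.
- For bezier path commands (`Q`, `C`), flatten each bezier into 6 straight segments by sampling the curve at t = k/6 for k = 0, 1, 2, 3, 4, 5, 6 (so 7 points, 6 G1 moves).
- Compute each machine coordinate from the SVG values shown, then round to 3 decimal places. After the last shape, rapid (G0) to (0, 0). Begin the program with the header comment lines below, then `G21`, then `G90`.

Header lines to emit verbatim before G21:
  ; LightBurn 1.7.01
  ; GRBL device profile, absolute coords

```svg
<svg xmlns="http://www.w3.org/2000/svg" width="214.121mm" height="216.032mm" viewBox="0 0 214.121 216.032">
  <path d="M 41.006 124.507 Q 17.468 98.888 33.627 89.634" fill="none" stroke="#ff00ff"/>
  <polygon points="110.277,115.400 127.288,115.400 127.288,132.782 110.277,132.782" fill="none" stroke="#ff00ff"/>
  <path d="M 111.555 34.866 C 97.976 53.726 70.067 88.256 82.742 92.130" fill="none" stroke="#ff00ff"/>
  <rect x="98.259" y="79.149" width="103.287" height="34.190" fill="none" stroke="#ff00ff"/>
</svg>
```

; LightBurn 1.7.01
; GRBL device profile, absolute coords
G21
G90
G0 X41.006 Y91.525
M4 S912
G1 X34.263 Y99.610 F685
G1 X29.725 Y106.786
G1 X27.392 Y113.053
G1 X27.265 Y118.410
G1 X29.343 Y122.859
G1 X33.627 Y126.398
M5
G0 X110.277 Y100.632
M4 S912
G1 X127.288 Y100.632 F685
G1 X127.288 Y83.250
G1 X110.277 Y83.250
G1 X110.277 Y100.632
M5
G0 X111.555 Y181.166
M4 S912
G1 X103.826 Y170.645 F685
G1 X95.233 Y158.798
G1 X87.303 Y146.914
G1 X81.561 Y136.279
G1 X79.532 Y128.179
G1 X82.742 Y123.902
M5
G0 X98.259 Y136.883
M4 S912
G1 X201.546 Y136.883 F685
G1 X201.546 Y102.693
G1 X98.259 Y102.693
G1 X98.259 Y136.883
M5
G0 X0.000 Y0.000

1 u = 1 mm; y_m = 216.032 − y.

[1] `<path>` quadratic bezier, #ff00ff→cut S912 F685: (41.006,91.525) → (34.263,99.610) → (29.725,106.786) → (27.392,113.053) → (27.265,118.410) → (29.343,122.859) → (33.627,126.398)

[2] `<polygon>` rectangle, #ff00ff→cut S912 F685: (110.277,100.632) → (127.288,100.632) → (127.288,83.250) → (110.277,83.250) → (110.277,100.632) (closed)

[3] `<path>` cubic bezier, #ff00ff→cut S912 F685: (111.555,181.166) → (103.826,170.645) → (95.233,158.798) → (87.303,146.914) → (81.561,136.279) → (79.532,128.179) → (82.742,123.902)

[4] `<rect>` rectangle, #ff00ff→cut S912 F685: (98.259,136.883) → (201.546,136.883) → (201.546,102.693) → (98.259,102.693) → (98.259,136.883) (closed)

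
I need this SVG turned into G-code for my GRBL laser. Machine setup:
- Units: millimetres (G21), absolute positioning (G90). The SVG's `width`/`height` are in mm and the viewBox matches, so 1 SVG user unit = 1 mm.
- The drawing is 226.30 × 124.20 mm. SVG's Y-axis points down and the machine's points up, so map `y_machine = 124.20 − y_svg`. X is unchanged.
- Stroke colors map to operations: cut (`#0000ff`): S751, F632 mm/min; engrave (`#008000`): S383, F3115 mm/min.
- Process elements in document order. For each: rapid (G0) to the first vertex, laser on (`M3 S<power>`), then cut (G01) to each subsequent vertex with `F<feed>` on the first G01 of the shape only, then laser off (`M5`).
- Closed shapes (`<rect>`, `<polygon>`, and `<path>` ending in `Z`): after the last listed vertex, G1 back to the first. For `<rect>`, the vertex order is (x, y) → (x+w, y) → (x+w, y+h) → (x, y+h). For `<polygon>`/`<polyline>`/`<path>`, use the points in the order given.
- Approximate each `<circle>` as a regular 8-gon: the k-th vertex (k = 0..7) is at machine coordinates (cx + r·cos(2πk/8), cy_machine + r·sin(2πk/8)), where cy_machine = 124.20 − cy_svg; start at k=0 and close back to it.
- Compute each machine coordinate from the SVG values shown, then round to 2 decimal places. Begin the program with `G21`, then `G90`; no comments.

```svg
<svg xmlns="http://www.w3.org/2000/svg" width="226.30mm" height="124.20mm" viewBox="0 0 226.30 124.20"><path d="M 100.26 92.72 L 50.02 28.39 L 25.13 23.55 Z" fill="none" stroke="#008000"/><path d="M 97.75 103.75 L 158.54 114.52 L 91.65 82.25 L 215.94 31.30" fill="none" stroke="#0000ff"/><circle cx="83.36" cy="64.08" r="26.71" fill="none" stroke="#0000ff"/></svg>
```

G21
G90
G0 X100.26 Y31.48
M3 S383
G01 X50.02 Y95.81 F3115
G01 X25.13 Y100.65
G01 X100.26 Y31.48
M5
G0 X97.75 Y20.45
M3 S751
G01 X158.54 Y9.68 F632
G01 X91.65 Y41.95
G01 X215.94 Y92.90
M5
G0 X110.07 Y60.12
M3 S751
G01 X102.25 Y79.01 F632
G01 X83.36 Y86.83
G01 X64.47 Y79.01
G01 X56.65 Y60.12
G01 X64.47 Y41.23
G01 X83.36 Y33.41
G01 X102.25 Y41.23
G01 X110.07 Y60.12
M5

Since the viewBox matches the mm dimensions, user units are millimetres directly. The only transform is the Y-flip y_m = 124.20 − y_svg.

Shape 1 is a closed polygon drawn with `<path>`. Its stroke #008000 means engrave at S383, F3115. After flipping Y the toolpath is (100.26,31.48) → (50.02,95.81) → (25.13,100.65) → (100.26,31.48), returning to the start.

Shape 2 is a open polyline drawn with `<path>`. Its stroke #0000ff means cut at S751, F632. After flipping Y the toolpath is (97.75,20.45) → (158.54,9.68) → (91.65,41.95) → (215.94,92.90).

Shape 3 is a circle drawn with `<circle>`. Its stroke #0000ff means cut at S751, F632. After flipping Y the toolpath is (110.07,60.12) → (102.25,79.01) → (83.36,86.83) → (64.47,79.01) → (56.65,60.12) → (64.47,41.23) → (83.36,33.41) → (102.25,41.23) → (110.07,60.12), returning to the start.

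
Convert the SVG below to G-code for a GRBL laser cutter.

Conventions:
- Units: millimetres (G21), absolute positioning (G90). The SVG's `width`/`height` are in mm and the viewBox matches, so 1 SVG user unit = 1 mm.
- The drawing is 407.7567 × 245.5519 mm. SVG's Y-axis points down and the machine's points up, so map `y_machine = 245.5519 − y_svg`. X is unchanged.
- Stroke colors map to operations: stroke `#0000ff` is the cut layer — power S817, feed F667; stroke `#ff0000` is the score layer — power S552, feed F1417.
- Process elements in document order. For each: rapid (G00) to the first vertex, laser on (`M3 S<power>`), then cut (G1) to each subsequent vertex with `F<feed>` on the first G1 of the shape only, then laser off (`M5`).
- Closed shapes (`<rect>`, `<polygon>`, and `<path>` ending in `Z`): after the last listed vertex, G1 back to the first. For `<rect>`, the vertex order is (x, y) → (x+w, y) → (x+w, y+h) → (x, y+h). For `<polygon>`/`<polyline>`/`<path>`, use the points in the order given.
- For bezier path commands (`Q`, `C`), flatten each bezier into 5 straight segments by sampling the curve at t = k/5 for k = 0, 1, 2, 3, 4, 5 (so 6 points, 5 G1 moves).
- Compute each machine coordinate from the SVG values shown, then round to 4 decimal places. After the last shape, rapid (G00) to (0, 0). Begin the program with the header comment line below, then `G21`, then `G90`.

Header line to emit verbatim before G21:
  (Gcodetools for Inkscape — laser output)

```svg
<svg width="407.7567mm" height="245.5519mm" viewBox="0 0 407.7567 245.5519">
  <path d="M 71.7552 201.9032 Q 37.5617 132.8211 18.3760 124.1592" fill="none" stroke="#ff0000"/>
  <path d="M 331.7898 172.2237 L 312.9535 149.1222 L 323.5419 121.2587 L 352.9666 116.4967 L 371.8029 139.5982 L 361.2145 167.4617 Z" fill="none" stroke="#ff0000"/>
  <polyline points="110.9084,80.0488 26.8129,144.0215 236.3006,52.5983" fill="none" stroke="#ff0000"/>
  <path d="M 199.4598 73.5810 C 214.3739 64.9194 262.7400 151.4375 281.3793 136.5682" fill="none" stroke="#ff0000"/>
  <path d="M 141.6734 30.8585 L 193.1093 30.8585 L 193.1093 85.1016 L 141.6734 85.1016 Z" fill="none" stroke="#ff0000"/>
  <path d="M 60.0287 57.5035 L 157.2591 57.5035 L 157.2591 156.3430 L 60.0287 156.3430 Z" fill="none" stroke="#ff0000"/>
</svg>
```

viewBox `0 0 407.7567 245.5519` with mm width/height → 1 unit = 1 mm. Flip: y_m = 245.5519 − y_svg.

**Shape 1** — `<path>` quadratic bezier, stroke `#ff0000` → score (S552, F1417). Control points (SVG): P0=(71.7552,201.9032), P1=(37.5617,132.8211), P2=(18.3760,124.1592); sampled at t=k/5. Machine vertices: (71.7552,43.6487) → (58.6781,68.8647) → (46.8016,89.2471) → (36.1258,104.7959) → (26.6506,115.5111) → (18.3760,121.3927). Open path.

**Shape 2** — `<path>` regular polygon, stroke `#ff0000` → score (S552, F1417). Machine vertices: (331.7898,73.3282) → (312.9535,96.4297) → (323.5419,124.2932) → (352.9666,129.0552) → (371.8029,105.9537) → (361.2145,78.0902) → (331.7898,73.3282). Closed: final G1 returns to the first vertex.

**Shape 3** — `<polyline>` open polyline, stroke `#ff0000` → score (S552, F1417). Machine vertices: (110.9084,165.5031) → (26.8129,101.5304) → (236.3006,192.9536). Open path.

**Shape 4** — `<path>` cubic bezier, stroke `#ff0000` → score (S552, F1417). Control points (SVG): P0=(199.4598,73.5810), P1=(214.3739,64.9194), P2=(262.7400,151.4375), P3=(281.3793,136.5682); sampled at t=k/5. Machine vertices: (199.4598,171.9709) → (211.9171,167.3188) → (229.3702,149.2589) → (248.7867,127.2262) → (267.1339,110.6561) → (281.3793,108.9837). Open path.

**Shape 5** — `<path>` rectangle, stroke `#ff0000` → score (S552, F1417). Machine vertices: (141.6734,214.6934) → (193.1093,214.6934) → (193.1093,160.4503) → (141.6734,160.4503) → (141.6734,214.6934). Closed: final G1 returns to the first vertex.

**Shape 6** — `<path>` rectangle, stroke `#ff0000` → score (S552, F1417). Machine vertices: (60.0287,188.0484) → (157.2591,188.0484) → (157.2591,89.2089) → (60.0287,89.2089) → (60.0287,188.0484). Closed: final G1 returns to the first vertex.

(Gcodetools for Inkscape — laser output)
G21
G90
G00 X71.7552 Y43.6487
M3 S552
G1 X58.6781 Y68.8647 F1417
G1 X46.8016 Y89.2471
G1 X36.1258 Y104.7959
G1 X26.6506 Y115.5111
G1 X18.3760 Y121.3927
M5
G00 X331.7898 Y73.3282
M3 S552
G1 X312.9535 Y96.4297 F1417
G1 X323.5419 Y124.2932
G1 X352.9666 Y129.0552
G1 X371.8029 Y105.9537
G1 X361.2145 Y78.0902
G1 X331.7898 Y73.3282
M5
G00 X110.9084 Y165.5031
M3 S552
G1 X26.8129 Y101.5304 F1417
G1 X236.3006 Y192.9536
M5
G00 X199.4598 Y171.9709
M3 S552
G1 X211.9171 Y167.3188 F1417
G1 X229.3702 Y149.2589
G1 X248.7867 Y127.2262
G1 X267.1339 Y110.6561
G1 X281.3793 Y108.9837
M5
G00 X141.6734 Y214.6934
M3 S552
G1 X193.1093 Y214.6934 F1417
G1 X193.1093 Y160.4503
G1 X141.6734 Y160.4503
G1 X141.6734 Y214.6934
M5
G00 X60.0287 Y188.0484
M3 S552
G1 X157.2591 Y188.0484 F1417
G1 X157.2591 Y89.2089
G1 X60.0287 Y89.2089
G1 X60.0287 Y188.0484
M5
G00 X0.0000 Y0.0000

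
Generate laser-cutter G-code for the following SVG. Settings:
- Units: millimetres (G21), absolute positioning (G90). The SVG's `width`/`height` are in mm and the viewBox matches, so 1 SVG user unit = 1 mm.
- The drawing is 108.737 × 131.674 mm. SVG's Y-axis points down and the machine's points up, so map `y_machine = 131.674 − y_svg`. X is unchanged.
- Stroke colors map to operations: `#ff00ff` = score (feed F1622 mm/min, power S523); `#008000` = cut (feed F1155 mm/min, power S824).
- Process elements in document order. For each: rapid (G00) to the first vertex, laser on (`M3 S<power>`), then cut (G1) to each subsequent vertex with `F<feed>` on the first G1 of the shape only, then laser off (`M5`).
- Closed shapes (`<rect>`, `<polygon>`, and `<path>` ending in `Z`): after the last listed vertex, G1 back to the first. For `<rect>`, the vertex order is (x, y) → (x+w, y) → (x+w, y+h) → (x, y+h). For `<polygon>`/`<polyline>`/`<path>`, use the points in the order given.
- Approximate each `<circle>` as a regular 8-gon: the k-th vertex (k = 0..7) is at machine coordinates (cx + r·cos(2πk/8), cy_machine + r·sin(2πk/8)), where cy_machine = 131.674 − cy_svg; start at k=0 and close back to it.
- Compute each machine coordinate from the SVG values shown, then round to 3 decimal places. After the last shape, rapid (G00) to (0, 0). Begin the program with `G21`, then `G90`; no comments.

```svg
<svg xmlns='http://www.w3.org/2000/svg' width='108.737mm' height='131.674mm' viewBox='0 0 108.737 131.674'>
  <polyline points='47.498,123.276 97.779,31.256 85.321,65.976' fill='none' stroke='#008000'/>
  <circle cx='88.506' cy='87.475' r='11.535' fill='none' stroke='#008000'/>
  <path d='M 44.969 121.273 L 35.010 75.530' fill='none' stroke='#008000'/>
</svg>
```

G21
G90
G00 X47.498 Y8.398
M3 S824
G1 X97.779 Y100.418 F1155
G1 X85.321 Y65.698
M5
G00 X100.041 Y44.199
M3 S824
G1 X96.662 Y52.355 F1155
G1 X88.506 Y55.734
G1 X80.350 Y52.355
G1 X76.971 Y44.199
G1 X80.350 Y36.043
G1 X88.506 Y32.664
G1 X96.662 Y36.043
G1 X100.041 Y44.199
M5
G00 X44.969 Y10.401
M3 S824
G1 X35.010 Y56.144 F1155
M5
G00 X0.000 Y0.000

1 u = 1 mm; y_m = 131.674 − y.

[1] `<polyline>` open polyline, #008000→cut S824 F1155: (47.498,8.398) → (97.779,100.418) → (85.321,65.698)

[2] `<circle>` circle, #008000→cut S824 F1155: (100.041,44.199) → (96.662,52.355) → (88.506,55.734) → (80.350,52.355) → (76.971,44.199) → (80.350,36.043) → (88.506,32.664) → (96.662,36.043) → (100.041,44.199) (closed)

[3] `<path>` line segment, #008000→cut S824 F1155: (44.969,10.401) → (35.010,56.144)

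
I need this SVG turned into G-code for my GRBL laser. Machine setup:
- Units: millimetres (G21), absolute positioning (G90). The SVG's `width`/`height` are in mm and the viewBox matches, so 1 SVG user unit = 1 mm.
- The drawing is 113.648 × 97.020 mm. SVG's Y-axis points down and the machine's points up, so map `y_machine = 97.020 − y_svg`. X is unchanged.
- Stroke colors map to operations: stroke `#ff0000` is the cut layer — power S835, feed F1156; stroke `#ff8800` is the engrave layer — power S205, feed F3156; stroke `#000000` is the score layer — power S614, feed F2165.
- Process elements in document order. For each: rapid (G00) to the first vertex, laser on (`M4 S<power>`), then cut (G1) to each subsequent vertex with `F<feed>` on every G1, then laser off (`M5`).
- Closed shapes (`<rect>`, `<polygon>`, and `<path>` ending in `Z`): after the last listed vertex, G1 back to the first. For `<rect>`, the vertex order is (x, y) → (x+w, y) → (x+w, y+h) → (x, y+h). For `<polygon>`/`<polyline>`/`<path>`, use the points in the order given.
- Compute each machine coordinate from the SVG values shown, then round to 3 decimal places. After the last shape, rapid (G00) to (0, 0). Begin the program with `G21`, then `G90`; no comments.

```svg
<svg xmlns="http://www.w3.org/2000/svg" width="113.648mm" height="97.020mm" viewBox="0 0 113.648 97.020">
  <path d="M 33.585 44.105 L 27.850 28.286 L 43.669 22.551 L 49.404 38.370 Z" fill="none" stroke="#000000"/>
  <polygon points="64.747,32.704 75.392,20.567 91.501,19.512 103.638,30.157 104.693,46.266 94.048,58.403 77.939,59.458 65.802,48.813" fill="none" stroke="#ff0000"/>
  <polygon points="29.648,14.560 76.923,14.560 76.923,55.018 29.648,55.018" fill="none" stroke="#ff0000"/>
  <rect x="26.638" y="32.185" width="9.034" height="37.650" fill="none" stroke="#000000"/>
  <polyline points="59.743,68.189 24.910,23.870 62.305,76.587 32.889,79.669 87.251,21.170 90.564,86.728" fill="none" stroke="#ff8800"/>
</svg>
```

Since the viewBox matches the mm dimensions, user units are millimetres directly. The only transform is the Y-flip y_m = 97.020 − y_svg.

Shape 1 is a regular polygon drawn with `<path>`. Its stroke #000000 means score at S614, F2165. After flipping Y the toolpath is (33.585,52.915) → (27.850,68.734) → (43.669,74.469) → (49.404,58.650) → (33.585,52.915), returning to the start.

Shape 2 is a regular polygon drawn with `<polygon>`. Its stroke #ff0000 means cut at S835, F1156. After flipping Y the toolpath is (64.747,64.316) → (75.392,76.453) → (91.501,77.508) → (103.638,66.863) → (104.693,50.754) → (94.048,38.617) → (77.939,37.562) → (65.802,48.207) → (64.747,64.316), returning to the start.

Shape 3 is a rectangle drawn with `<polygon>`. Its stroke #ff0000 means cut at S835, F1156. After flipping Y the toolpath is (29.648,82.460) → (76.923,82.460) → (76.923,42.002) → (29.648,42.002) → (29.648,82.460), returning to the start.

Shape 4 is a rectangle drawn with `<rect>`. Its stroke #000000 means score at S614, F2165. After flipping Y the toolpath is (26.638,64.835) → (35.672,64.835) → (35.672,27.185) → (26.638,27.185) → (26.638,64.835), returning to the start.

Shape 5 is a open polyline drawn with `<polyline>`. Its stroke #ff8800 means engrave at S205, F3156. After flipping Y the toolpath is (59.743,28.831) → (24.910,73.150) → (62.305,20.433) → (32.889,17.351) → (87.251,75.850) → (90.564,10.292).

G21
G90
G00 X33.585 Y52.915
M4 S614
G1 X27.850 Y68.734 F2165
G1 X43.669 Y74.469 F2165
G1 X49.404 Y58.650 F2165
G1 X33.585 Y52.915 F2165
M5
G00 X64.747 Y64.316
M4 S835
G1 X75.392 Y76.453 F1156
G1 X91.501 Y77.508 F1156
G1 X103.638 Y66.863 F1156
G1 X104.693 Y50.754 F1156
G1 X94.048 Y38.617 F1156
G1 X77.939 Y37.562 F1156
G1 X65.802 Y48.207 F1156
G1 X64.747 Y64.316 F1156
M5
G00 X29.648 Y82.460
M4 S835
G1 X76.923 Y82.460 F1156
G1 X76.923 Y42.002 F1156
G1 X29.648 Y42.002 F1156
G1 X29.648 Y82.460 F1156
M5
G00 X26.638 Y64.835
M4 S614
G1 X35.672 Y64.835 F2165
G1 X35.672 Y27.185 F2165
G1 X26.638 Y27.185 F2165
G1 X26.638 Y64.835 F2165
M5
G00 X59.743 Y28.831
M4 S205
G1 X24.910 Y73.150 F3156
G1 X62.305 Y20.433 F3156
G1 X32.889 Y17.351 F3156
G1 X87.251 Y75.850 F3156
G1 X90.564 Y10.292 F3156
M5
G00 X0.000 Y0.000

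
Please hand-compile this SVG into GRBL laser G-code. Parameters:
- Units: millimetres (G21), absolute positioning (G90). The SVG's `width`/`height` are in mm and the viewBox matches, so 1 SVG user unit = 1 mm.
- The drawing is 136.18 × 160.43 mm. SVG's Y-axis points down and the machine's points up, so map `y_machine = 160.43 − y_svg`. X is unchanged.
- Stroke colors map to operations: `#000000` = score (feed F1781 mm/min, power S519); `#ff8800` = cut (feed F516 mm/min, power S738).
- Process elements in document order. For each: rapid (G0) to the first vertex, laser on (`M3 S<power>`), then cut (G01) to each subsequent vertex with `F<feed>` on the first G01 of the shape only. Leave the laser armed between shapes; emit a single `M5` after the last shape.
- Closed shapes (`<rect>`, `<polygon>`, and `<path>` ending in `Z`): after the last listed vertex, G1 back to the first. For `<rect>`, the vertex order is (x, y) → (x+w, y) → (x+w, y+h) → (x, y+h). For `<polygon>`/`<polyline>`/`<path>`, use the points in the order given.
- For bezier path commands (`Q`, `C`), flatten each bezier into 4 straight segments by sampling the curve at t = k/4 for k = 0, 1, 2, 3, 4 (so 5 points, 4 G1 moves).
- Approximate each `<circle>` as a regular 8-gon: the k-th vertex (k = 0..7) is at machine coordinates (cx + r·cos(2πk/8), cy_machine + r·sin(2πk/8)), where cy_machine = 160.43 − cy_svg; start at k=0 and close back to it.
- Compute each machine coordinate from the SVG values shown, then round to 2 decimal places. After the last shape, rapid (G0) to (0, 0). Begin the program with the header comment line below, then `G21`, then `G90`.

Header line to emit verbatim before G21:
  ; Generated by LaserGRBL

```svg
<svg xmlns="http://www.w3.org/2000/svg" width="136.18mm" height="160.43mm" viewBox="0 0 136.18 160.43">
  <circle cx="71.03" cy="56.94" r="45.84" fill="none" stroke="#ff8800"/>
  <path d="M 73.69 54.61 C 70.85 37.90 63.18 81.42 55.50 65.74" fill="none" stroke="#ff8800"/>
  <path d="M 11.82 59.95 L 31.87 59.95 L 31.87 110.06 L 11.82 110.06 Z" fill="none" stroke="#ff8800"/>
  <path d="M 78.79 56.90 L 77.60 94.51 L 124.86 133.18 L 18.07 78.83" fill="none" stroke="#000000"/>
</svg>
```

; Generated by LaserGRBL
G21
G90
G0 X116.87 Y103.49
M3 S738
G01 X103.44 Y135.90 F516
G01 X71.03 Y149.33
G01 X38.62 Y135.90
G01 X25.19 Y103.49
G01 X38.62 Y71.08
G01 X71.03 Y57.65
G01 X103.44 Y71.08
G01 X116.87 Y103.49
G0 X73.69 Y105.82
M3 S738
G01 X70.73 Y108.93 F516
G01 X66.41 Y100.64
G01 X61.18 Y92.16
G01 X55.50 Y94.69
G0 X11.82 Y100.48
M3 S738
G01 X31.87 Y100.48 F516
G01 X31.87 Y50.37
G01 X11.82 Y50.37
G01 X11.82 Y100.48
G0 X78.79 Y103.53
M3 S519
G01 X77.60 Y65.92 F1781
G01 X124.86 Y27.25
G01 X18.07 Y81.60
M5
G0 X0.00 Y0.00

viewBox `0 0 136.18 160.43` with mm width/height → 1 unit = 1 mm. Flip: y_m = 160.43 − y_svg.

**Shape 1** — `<circle>` circle, stroke `#ff8800` → cut (S738, F516). Machine vertices: (116.87,103.49) → (103.44,135.90) → (71.03,149.33) → (38.62,135.90) → (25.19,103.49) → (38.62,71.08) → (71.03,57.65) → (103.44,71.08) → (116.87,103.49). Closed: final G1 returns to the first vertex.

**Shape 2** — `<path>` cubic bezier, stroke `#ff8800` → cut (S738, F516). Control points (SVG): P0=(73.69,54.61), P1=(70.85,37.90), P2=(63.18,81.42), P3=(55.50,65.74); sampled at t=k/4. Machine vertices: (73.69,105.82) → (70.73,108.93) → (66.41,100.64) → (61.18,92.16) → (55.50,94.69). Open path.

**Shape 3** — `<path>` rectangle, stroke `#ff8800` → cut (S738, F516). Machine vertices: (11.82,100.48) → (31.87,100.48) → (31.87,50.37) → (11.82,50.37) → (11.82,100.48). Closed: final G1 returns to the first vertex.

**Shape 4** — `<path>` open polyline, stroke `#000000` → score (S519, F1781). Machine vertices: (78.79,103.53) → (77.60,65.92) → (124.86,27.25) → (18.07,81.60). Open path.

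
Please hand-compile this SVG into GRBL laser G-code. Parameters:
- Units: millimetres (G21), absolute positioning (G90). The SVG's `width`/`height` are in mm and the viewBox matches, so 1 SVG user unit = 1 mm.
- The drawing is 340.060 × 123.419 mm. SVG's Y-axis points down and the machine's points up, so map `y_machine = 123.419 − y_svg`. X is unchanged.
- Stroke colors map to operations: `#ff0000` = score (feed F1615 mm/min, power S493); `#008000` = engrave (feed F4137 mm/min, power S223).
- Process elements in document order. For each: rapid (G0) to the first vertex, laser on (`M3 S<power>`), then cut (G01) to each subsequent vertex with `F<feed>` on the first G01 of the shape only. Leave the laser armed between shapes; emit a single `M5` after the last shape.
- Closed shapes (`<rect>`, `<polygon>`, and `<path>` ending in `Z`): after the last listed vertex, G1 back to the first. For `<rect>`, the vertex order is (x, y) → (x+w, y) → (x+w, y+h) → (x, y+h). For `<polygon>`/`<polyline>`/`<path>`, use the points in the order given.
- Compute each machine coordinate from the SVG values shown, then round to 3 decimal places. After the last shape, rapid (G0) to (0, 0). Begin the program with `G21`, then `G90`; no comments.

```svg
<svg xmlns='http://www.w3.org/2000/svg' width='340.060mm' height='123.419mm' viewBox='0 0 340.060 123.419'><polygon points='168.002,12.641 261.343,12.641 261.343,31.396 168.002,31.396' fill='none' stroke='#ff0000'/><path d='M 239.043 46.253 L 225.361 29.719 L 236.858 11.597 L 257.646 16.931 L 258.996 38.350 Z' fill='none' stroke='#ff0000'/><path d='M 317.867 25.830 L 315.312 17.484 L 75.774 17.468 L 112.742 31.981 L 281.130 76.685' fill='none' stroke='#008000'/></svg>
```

1 u = 1 mm; y_m = 123.419 − y.

[1] `<polygon>` rectangle, #ff0000→score S493 F1615: (168.002,110.778) → (261.343,110.778) → (261.343,92.023) → (168.002,92.023) → (168.002,110.778) (closed)

[2] `<path>` regular polygon, #ff0000→score S493 F1615: (239.043,77.166) → (225.361,93.700) → (236.858,111.822) → (257.646,106.488) → (258.996,85.069) → (239.043,77.166) (closed)

[3] `<path>` open polyline, #008000→engrave S223 F4137: (317.867,97.589) → (315.312,105.935) → (75.774,105.951) → (112.742,91.438) → (281.130,46.734)

G21
G90
G0 X168.002 Y110.778
M3 S493
G01 X261.343 Y110.778 F1615
G01 X261.343 Y92.023
G01 X168.002 Y92.023
G01 X168.002 Y110.778
G0 X239.043 Y77.166
M3 S493
G01 X225.361 Y93.700 F1615
G01 X236.858 Y111.822
G01 X257.646 Y106.488
G01 X258.996 Y85.069
G01 X239.043 Y77.166
G0 X317.867 Y97.589
M3 S223
G01 X315.312 Y105.935 F4137
G01 X75.774 Y105.951
G01 X112.742 Y91.438
G01 X281.130 Y46.734
M5
G0 X0.000 Y0.000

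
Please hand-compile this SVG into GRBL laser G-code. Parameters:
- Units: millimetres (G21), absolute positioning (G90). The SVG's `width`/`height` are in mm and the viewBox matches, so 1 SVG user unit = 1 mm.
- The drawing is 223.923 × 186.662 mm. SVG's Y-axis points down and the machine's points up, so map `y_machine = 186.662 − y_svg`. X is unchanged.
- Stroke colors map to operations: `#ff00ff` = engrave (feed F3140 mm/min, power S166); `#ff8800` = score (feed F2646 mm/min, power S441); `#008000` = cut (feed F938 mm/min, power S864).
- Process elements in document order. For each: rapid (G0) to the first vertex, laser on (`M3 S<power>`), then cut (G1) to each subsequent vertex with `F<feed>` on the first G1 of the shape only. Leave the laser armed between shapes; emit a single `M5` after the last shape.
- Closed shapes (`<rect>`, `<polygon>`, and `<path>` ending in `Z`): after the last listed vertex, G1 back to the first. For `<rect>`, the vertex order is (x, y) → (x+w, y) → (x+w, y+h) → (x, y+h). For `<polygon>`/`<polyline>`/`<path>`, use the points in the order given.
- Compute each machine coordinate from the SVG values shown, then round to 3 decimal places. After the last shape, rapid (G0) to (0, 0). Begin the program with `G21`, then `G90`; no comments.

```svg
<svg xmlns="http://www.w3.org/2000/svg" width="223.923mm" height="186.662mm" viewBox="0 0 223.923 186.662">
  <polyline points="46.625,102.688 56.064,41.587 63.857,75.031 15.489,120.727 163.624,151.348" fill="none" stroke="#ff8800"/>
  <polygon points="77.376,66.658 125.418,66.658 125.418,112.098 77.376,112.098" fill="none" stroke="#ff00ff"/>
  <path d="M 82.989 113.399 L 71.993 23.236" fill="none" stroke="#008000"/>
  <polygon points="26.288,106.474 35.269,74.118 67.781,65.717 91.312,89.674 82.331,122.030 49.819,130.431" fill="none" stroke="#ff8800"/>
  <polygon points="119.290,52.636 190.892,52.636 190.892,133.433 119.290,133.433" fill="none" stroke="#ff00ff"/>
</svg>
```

Since the viewBox matches the mm dimensions, user units are millimetres directly. The only transform is the Y-flip y_m = 186.662 − y_svg.

Shape 1 is a open polyline drawn with `<polyline>`. Its stroke #ff8800 means score at S441, F2646. After flipping Y the toolpath is (46.625,83.974) → (56.064,145.075) → (63.857,111.631) → (15.489,65.935) → (163.624,35.314).

Shape 2 is a rectangle drawn with `<polygon>`. Its stroke #ff00ff means engrave at S166, F3140. After flipping Y the toolpath is (77.376,120.004) → (125.418,120.004) → (125.418,74.564) → (77.376,74.564) → (77.376,120.004), returning to the start.

Shape 3 is a line segment drawn with `<path>`. Its stroke #008000 means cut at S864, F938. After flipping Y the toolpath is (82.989,73.263) → (71.993,163.426).

Shape 4 is a regular polygon drawn with `<polygon>`. Its stroke #ff8800 means score at S441, F2646. After flipping Y the toolpath is (26.288,80.188) → (35.269,112.544) → (67.781,120.945) → (91.312,96.988) → (82.331,64.632) → (49.819,56.231) → (26.288,80.188), returning to the start.

Shape 5 is a rectangle drawn with `<polygon>`. Its stroke #ff00ff means engrave at S166, F3140. After flipping Y the toolpath is (119.290,134.026) → (190.892,134.026) → (190.892,53.229) → (119.290,53.229) → (119.290,134.026), returning to the start.

G21
G90
G0 X46.625 Y83.974
M3 S441
G1 X56.064 Y145.075 F2646
G1 X63.857 Y111.631
G1 X15.489 Y65.935
G1 X163.624 Y35.314
G0 X77.376 Y120.004
M3 S166
G1 X125.418 Y120.004 F3140
G1 X125.418 Y74.564
G1 X77.376 Y74.564
G1 X77.376 Y120.004
G0 X82.989 Y73.263
M3 S864
G1 X71.993 Y163.426 F938
G0 X26.288 Y80.188
M3 S441
G1 X35.269 Y112.544 F2646
G1 X67.781 Y120.945
G1 X91.312 Y96.988
G1 X82.331 Y64.632
G1 X49.819 Y56.231
G1 X26.288 Y80.188
G0 X119.290 Y134.026
M3 S166
G1 X190.892 Y134.026 F3140
G1 X190.892 Y53.229
G1 X119.290 Y53.229
G1 X119.290 Y134.026
M5
G0 X0.000 Y0.000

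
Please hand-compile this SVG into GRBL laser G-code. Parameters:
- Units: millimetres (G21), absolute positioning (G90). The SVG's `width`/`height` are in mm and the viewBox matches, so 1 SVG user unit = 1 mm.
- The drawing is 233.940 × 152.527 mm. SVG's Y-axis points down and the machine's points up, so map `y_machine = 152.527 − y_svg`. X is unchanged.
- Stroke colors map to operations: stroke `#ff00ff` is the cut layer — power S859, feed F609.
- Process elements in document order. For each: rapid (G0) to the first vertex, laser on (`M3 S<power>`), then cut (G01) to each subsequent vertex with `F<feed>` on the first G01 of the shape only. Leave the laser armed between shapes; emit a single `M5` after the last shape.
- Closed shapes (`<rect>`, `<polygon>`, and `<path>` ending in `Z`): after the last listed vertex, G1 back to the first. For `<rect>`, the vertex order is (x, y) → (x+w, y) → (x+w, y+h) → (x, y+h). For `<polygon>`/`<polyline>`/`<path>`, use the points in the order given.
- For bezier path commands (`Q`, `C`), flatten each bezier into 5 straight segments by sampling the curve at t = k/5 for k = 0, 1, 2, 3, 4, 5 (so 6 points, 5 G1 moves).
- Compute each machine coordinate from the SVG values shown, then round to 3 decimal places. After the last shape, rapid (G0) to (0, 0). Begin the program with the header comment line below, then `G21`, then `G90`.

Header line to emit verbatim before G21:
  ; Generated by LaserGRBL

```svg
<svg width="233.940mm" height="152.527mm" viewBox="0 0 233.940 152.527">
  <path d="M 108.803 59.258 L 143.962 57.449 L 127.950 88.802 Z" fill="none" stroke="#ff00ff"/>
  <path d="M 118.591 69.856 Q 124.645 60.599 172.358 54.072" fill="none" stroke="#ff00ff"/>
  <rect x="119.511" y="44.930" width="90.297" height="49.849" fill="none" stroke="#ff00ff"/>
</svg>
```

; Generated by LaserGRBL
G21
G90
G0 X108.803 Y93.269
M3 S859
G01 X143.962 Y95.078 F609
G01 X127.950 Y63.725
G01 X108.803 Y93.269
G0 X118.591 Y82.671
M3 S859
G01 X122.679 Y86.265 F609
G01 X130.100 Y89.640
G01 X140.853 Y92.797
G01 X154.939 Y95.735
G01 X172.358 Y98.455
G0 X119.511 Y107.597
M3 S859
G01 X209.808 Y107.597 F609
G01 X209.808 Y57.748
G01 X119.511 Y57.748
G01 X119.511 Y107.597
M5
G0 X0.000 Y0.000

viewBox `0 0 233.940 152.527` with mm width/height → 1 unit = 1 mm. Flip: y_m = 152.527 − y_svg.

**Shape 1** — `<path>` regular polygon, stroke `#ff00ff` → cut (S859, F609). Machine vertices: (108.803,93.269) → (143.962,95.078) → (127.950,63.725) → (108.803,93.269). Closed: final G1 returns to the first vertex.

**Shape 2** — `<path>` quadratic bezier, stroke `#ff00ff` → cut (S859, F609). Control points (SVG): P0=(118.591,69.856), P1=(124.645,60.599), P2=(172.358,54.072); sampled at t=k/5. Machine vertices: (118.591,82.671) → (122.679,86.265) → (130.100,89.640) → (140.853,92.797) → (154.939,95.735) → (172.358,98.455). Open path.

**Shape 3** — `<rect>` rectangle, stroke `#ff00ff` → cut (S859, F609). Machine vertices: (119.511,107.597) → (209.808,107.597) → (209.808,57.748) → (119.511,57.748) → (119.511,107.597). Closed: final G1 returns to the first vertex.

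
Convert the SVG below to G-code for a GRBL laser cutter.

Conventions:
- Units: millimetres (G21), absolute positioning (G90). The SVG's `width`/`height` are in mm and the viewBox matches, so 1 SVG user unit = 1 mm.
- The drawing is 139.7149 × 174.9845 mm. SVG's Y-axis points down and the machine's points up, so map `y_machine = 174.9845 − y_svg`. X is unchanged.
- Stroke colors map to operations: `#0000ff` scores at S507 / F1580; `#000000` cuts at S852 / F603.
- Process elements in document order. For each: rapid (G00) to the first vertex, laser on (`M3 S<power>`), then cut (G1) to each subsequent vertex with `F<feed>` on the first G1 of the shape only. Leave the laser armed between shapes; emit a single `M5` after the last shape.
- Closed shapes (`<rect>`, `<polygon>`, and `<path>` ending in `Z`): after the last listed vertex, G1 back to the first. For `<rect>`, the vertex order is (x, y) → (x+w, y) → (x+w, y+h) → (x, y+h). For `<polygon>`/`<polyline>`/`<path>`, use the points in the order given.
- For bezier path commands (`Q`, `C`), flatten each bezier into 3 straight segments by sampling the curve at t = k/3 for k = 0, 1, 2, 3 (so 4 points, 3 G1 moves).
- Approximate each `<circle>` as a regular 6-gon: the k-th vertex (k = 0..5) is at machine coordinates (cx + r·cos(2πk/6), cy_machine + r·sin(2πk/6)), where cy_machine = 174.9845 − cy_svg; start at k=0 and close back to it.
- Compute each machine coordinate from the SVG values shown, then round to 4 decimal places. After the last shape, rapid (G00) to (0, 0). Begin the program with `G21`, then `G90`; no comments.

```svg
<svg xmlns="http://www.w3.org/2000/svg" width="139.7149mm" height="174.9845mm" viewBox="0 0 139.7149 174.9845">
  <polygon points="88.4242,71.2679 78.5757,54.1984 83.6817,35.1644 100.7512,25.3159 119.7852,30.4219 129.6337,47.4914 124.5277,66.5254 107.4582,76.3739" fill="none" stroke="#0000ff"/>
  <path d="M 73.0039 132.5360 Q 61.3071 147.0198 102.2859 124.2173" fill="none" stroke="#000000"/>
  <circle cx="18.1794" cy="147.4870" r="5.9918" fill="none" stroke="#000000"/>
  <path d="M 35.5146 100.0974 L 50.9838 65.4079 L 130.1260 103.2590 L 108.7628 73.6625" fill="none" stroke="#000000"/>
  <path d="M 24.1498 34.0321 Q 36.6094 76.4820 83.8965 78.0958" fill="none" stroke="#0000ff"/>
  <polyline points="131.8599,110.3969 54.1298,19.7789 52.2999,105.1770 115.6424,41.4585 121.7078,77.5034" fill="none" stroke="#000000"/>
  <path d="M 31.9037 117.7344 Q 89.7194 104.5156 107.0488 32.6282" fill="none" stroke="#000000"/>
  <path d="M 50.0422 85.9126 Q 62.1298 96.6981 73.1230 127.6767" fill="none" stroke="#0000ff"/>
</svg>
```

Since the viewBox matches the mm dimensions, user units are millimetres directly. The only transform is the Y-flip y_m = 174.9845 − y_svg.

Shape 1 is a regular polygon drawn with `<polygon>`. Its stroke #0000ff means score at S507, F1580. After flipping Y the toolpath is (88.4242,103.7166) → (78.5757,120.7861) → (83.6817,139.8201) → (100.7512,149.6686) → (119.7852,144.5626) → (129.6337,127.4931) → (124.5277,108.4591) → (107.4582,98.6106) → (88.4242,103.7166), returning to the start.

Shape 2 is a quadratic bezier drawn with `<path>`. Its stroke #000000 means cut at S852, F603. After flipping Y the toolpath is (73.0039,42.4485) → (71.0589,36.9356) → (80.8195,39.7085) → (102.2859,50.7672).

Shape 3 is a circle drawn with `<circle>`. Its stroke #000000 means cut at S852, F603. After flipping Y the toolpath is (24.1712,27.4975) → (21.1753,32.6866) → (15.1835,32.6866) → (12.1876,27.4975) → (15.1835,22.3084) → (21.1753,22.3084) → (24.1712,27.4975), returning to the start.

Shape 4 is a open polyline drawn with `<path>`. Its stroke #000000 means cut at S852, F603. After flipping Y the toolpath is (35.5146,74.8871) → (50.9838,109.5766) → (130.1260,71.7255) → (108.7628,101.3220).

Shape 5 is a quadratic bezier drawn with `<path>`. Its stroke #0000ff means score at S507, F1580. After flipping Y the toolpath is (24.1498,140.9524) → (36.3259,117.1898) → (56.2415,102.5019) → (83.8965,96.8887).

Shape 6 is a open polyline drawn with `<polyline>`. Its stroke #000000 means cut at S852, F603. After flipping Y the toolpath is (131.8599,64.5876) → (54.1298,155.2056) → (52.2999,69.8075) → (115.6424,133.5260) → (121.7078,97.4811).

Shape 7 is a quadratic bezier drawn with `<path>`. Its stroke #000000 means cut at S852, F603. After flipping Y the toolpath is (31.9037,57.2501) → (65.9490,72.5814) → (90.9974,100.9501) → (107.0488,142.3563).

Shape 8 is a quadratic bezier drawn with `<path>`. Its stroke #0000ff means score at S507, F1580. After flipping Y the toolpath is (50.0422,89.0719) → (57.9790,79.6379) → (65.6726,65.7165) → (73.1230,47.3078).

G21
G90
G00 X88.4242 Y103.7166
M3 S507
G1 X78.5757 Y120.7861 F1580
G1 X83.6817 Y139.8201
G1 X100.7512 Y149.6686
G1 X119.7852 Y144.5626
G1 X129.6337 Y127.4931
G1 X124.5277 Y108.4591
G1 X107.4582 Y98.6106
G1 X88.4242 Y103.7166
G00 X73.0039 Y42.4485
M3 S852
G1 X71.0589 Y36.9356 F603
G1 X80.8195 Y39.7085
G1 X102.2859 Y50.7672
G00 X24.1712 Y27.4975
M3 S852
G1 X21.1753 Y32.6866 F603
G1 X15.1835 Y32.6866
G1 X12.1876 Y27.4975
G1 X15.1835 Y22.3084
G1 X21.1753 Y22.3084
G1 X24.1712 Y27.4975
G00 X35.5146 Y74.8871
M3 S852
G1 X50.9838 Y109.5766 F603
G1 X130.1260 Y71.7255
G1 X108.7628 Y101.3220
G00 X24.1498 Y140.9524
M3 S507
G1 X36.3259 Y117.1898 F1580
G1 X56.2415 Y102.5019
G1 X83.8965 Y96.8887
G00 X131.8599 Y64.5876
M3 S852
G1 X54.1298 Y155.2056 F603
G1 X52.2999 Y69.8075
G1 X115.6424 Y133.5260
G1 X121.7078 Y97.4811
G00 X31.9037 Y57.2501
M3 S852
G1 X65.9490 Y72.5814 F603
G1 X90.9974 Y100.9501
G1 X107.0488 Y142.3563
G00 X50.0422 Y89.0719
M3 S507
G1 X57.9790 Y79.6379 F1580
G1 X65.6726 Y65.7165
G1 X73.1230 Y47.3078
M5
G00 X0.0000 Y0.0000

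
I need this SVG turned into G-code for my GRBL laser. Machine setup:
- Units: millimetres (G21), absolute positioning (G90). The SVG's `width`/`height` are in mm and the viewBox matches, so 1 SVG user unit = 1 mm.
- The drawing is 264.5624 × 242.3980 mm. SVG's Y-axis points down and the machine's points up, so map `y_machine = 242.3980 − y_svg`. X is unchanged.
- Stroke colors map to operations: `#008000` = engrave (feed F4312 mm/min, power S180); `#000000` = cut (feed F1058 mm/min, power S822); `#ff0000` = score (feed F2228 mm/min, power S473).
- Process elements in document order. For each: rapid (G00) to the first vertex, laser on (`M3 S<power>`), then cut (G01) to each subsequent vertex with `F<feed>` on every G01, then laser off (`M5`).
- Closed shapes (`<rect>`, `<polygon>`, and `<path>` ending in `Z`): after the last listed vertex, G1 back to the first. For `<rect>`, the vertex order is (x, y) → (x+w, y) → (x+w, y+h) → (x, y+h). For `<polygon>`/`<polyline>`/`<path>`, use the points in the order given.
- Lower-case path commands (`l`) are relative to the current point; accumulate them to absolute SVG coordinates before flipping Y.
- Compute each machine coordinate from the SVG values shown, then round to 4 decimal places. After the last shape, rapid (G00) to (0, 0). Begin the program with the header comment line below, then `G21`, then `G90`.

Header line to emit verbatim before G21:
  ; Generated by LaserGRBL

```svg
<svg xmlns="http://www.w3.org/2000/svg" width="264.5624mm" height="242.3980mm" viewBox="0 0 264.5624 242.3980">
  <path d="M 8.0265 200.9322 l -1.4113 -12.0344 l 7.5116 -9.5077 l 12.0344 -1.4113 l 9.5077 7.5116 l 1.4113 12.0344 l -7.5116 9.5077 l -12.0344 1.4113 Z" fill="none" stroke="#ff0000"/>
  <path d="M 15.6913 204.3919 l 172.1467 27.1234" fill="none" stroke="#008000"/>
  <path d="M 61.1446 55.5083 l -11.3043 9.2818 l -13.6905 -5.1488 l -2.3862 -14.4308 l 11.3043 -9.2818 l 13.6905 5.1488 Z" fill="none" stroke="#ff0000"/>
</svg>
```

; Generated by LaserGRBL
G21
G90
G00 X8.0265 Y41.4658
M3 S473
G01 X6.6152 Y53.5002 F2228
G01 X14.1268 Y63.0079 F2228
G01 X26.1612 Y64.4192 F2228
G01 X35.6689 Y56.9076 F2228
G01 X37.0802 Y44.8732 F2228
G01 X29.5686 Y35.3655 F2228
G01 X17.5342 Y33.9542 F2228
G01 X8.0265 Y41.4658 F2228
M5
G00 X15.6913 Y38.0061
M3 S180
G01 X187.8380 Y10.8827 F4312
M5
G00 X61.1446 Y186.8897
M3 S473
G01 X49.8403 Y177.6079 F2228
G01 X36.1498 Y182.7567 F2228
G01 X33.7636 Y197.1875 F2228
G01 X45.0679 Y206.4693 F2228
G01 X58.7584 Y201.3205 F2228
G01 X61.1446 Y186.8897 F2228
M5
G00 X0.0000 Y0.0000

viewBox `0 0 264.5624 242.3980` with mm width/height → 1 unit = 1 mm. Flip: y_m = 242.3980 − y_svg.

**Shape 1** — `<path>` regular polygon, stroke `#ff0000` → score (S473, F2228). Machine vertices: (8.0265,41.4658) → (6.6152,53.5002) → (14.1268,63.0079) → (26.1612,64.4192) → (35.6689,56.9076) → (37.0802,44.8732) → (29.5686,35.3655) → (17.5342,33.9542) → (8.0265,41.4658). Closed: final G1 returns to the first vertex.

**Shape 2** — `<path>` line segment, stroke `#008000` → engrave (S180, F4312). Machine vertices: (15.6913,38.0061) → (187.8380,10.8827). Open path.

**Shape 3** — `<path>` regular polygon, stroke `#ff0000` → score (S473, F2228). Machine vertices: (61.1446,186.8897) → (49.8403,177.6079) → (36.1498,182.7567) → (33.7636,197.1875) → (45.0679,206.4693) → (58.7584,201.3205) → (61.1446,186.8897). Closed: final G1 returns to the first vertex.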